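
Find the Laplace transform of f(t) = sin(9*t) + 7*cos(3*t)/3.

7*s/(3*(s^2 + 9)) + 9/(s^2 + 81)

Apply the Laplace transform termwise.
L{sin(9t)} = 9/(s^2 + 81); (7/3)·[L{cos(3t)} = s/(s^2 + 9)].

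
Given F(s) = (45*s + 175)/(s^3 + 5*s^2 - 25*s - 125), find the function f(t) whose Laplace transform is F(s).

f(t) = 5*t*exp(-5*t) + 4*exp(5*t) - 4*exp(-5*t)

Factor the denominator: s^3 + 5*s^2 - 25*s - 125 = (s - 5)*(s + 5)^2.
Partial fraction decomposition gives [-4/(s + 5)] + [5/(s + 5)^2] + [4/(s - 5)].
Invert each term: -4/(s + 5) ↔ -4e^(-5t); 5/(s + 5)^2 ↔ 5t·e^(-5t); 4/(s - 5) ↔ 4e^(5t).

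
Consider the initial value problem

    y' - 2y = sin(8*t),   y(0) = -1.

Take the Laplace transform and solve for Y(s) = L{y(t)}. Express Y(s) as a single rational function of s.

Take the Laplace transform of both sides.
With L{y'} = sY - y(0) = sY - (-1): the LHS transforms to (s - 2)Y - (-1).
The right side is L{sin(8*t)} = 8/(s^2 + 64).
So (s - 2)Y = 8/(s^2 + 64) + (-1).
Isolate Y and clear denominators.

Y(s) = (-s^2 - 56)/(s^3 - 2*s^2 + 64*s - 128)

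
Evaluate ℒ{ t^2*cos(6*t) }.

2*s*(s^2 - 108)/(s^2 + 36)^3

L{cos(6t)} = s/(s^2 + 36).
Then apply L{t^2·g(t)} = (-1)^2 d^2/ds^2[G(s)] with G(s) = s/(s^2 + 36):
differentiating 2 times and applying the sign gives 2*s*(s^2 - 108)/(s^2 + 36)^3.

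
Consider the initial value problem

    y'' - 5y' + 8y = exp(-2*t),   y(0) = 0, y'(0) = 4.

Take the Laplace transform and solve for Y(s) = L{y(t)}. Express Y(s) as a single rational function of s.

Laplace-transform each side.
Using L{y''} = s^2 Y - s·y(0) - y'(0) and L{y'} = sY - y(0), with y(0) = 0, y'(0) = 4, the left side becomes (s^2 - 5*s + 8)Y - (4).
The right side is L{exp(-2*t)} = 1/(s + 2).
So (s^2 - 5*s + 8)Y = 1/(s + 2) + (4).
Isolate Y and clear denominators.

Y(s) = (4*s + 9)/(s^3 - 3*s^2 - 2*s + 16)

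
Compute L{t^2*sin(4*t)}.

L{sin(4t)} = 4/(s^2 + 16).
Then apply L{t^2·g(t)} = (-1)^2 d^2/ds^2[G(s)] with G(s) = 4/(s^2 + 16):
differentiating 2 times and applying the sign gives 8*(3*s^2 - 16)/(s^2 + 16)^3.

8*(3*s^2 - 16)/(s^2 + 16)^3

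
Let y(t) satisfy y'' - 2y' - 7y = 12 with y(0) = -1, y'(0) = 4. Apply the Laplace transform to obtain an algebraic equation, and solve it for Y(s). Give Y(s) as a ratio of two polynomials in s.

Y(s) = (-s^2 + 6*s + 12)/(s^3 - 2*s^2 - 7*s)

Transform both sides with L{·}.
The derivative rules (L{y''} = s^2 Y - s·y(0) - y'(0) and L{y'} = sY - y(0), with y(0) = -1, y'(0) = 4) turn the left side into (s^2 - 2*s - 7)Y - (-s + 6).
The right side is L{12} = 12/s.
So (s^2 - 2*s - 7)Y = 12/s + (-s + 6).
Isolate Y and clear denominators.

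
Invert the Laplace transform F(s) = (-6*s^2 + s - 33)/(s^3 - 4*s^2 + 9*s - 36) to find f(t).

Factor the denominator: s^3 - 4*s^2 + 9*s - 36 = (s - 4)*(s^2 + 9).
Partial fraction decomposition gives [-5/(s - 4)] + [-s/(s^2 + 9)] + [-3/(s^2 + 9)].
Invert each term: -5/(s - 4) ↔ -5e^(4t); -1·s/(s^2 + 9) ↔ -cos(3t); -1·3/(s^2 + 9) ↔ -sin(3t).

f(t) = -5*exp(4*t) - sin(3*t) - cos(3*t)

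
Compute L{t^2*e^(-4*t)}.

2/(s + 4)^3

L{e^(-4t)} = 1/(s + 4).
Then apply L{t^2·g(t)} = (-1)^2 d^2/ds^2[G(s)] with G(s) = 1/(s + 4):
differentiating 2 times and applying the sign gives 2/(s + 4)^3.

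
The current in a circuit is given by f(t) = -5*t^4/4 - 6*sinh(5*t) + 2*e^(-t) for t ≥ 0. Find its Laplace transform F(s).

F(s) = -30/(s^2 - 25) + 2/(s + 1) - 30/s^5

The transform is linear, so treat each term independently.
(-6)·[L{sinh(5t)} = 5/(s^2 - 25)]; (2)·[L{e^(-t)} = 1/(s + 1)]; (-5/4)·[L{t^4} = 4!/s^5 = 24/s^5].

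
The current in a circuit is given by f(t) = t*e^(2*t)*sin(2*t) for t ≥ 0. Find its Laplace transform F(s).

F(s) = 4*(s - 2)/(s^2 - 4*s + 8)^2

L{sin(2t)} = 2/(s^2 + 4).
Multiplying by e^(2t) shifts s → s - 2, so L{e^(2*t)*sin(2*t)} = 2/((s - 2)^2 + 4).
Then apply L{t·g(t)} = -d/ds[G(s)] with G(s) = 2/((s - 2)^2 + 4):
differentiating 1 time and applying the sign gives 4*(s - 2)/(s^2 - 4*s + 8)^2.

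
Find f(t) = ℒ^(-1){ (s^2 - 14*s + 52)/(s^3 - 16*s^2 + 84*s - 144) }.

Factor the denominator: s^3 - 16*s^2 + 84*s - 144 = (s - 6)^2*(s - 4).
Partial fraction decomposition gives [-2/(s - 6)] + [2/(s - 6)^2] + [3/(s - 4)].
Invert each term: -2/(s - 6) ↔ -2e^(6t); 2/(s - 6)^2 ↔ 2t·e^(6t); 3/(s - 4) ↔ 3e^(4t).

f(t) = 2*t*exp(6*t) - 2*exp(6*t) + 3*exp(4*t)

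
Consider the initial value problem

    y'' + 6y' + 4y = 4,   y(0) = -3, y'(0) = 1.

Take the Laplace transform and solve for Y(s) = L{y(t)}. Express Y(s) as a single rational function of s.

Laplace-transform each side.
With L{y''} = s^2 Y - s·y(0) - y'(0) and L{y'} = sY - y(0), with y(0) = -3, y'(0) = 1: the LHS transforms to (s^2 + 6*s + 4)Y - (-3*s - 17).
The right side is L{4} = 4/s.
So (s^2 + 6*s + 4)Y = 4/s + (-3*s - 17).
Divide through and combine into a single rational function.

Y(s) = (-3*s^2 - 17*s + 4)/(s^3 + 6*s^2 + 4*s)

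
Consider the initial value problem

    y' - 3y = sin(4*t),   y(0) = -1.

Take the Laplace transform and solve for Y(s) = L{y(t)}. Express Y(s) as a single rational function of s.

Y(s) = (-s^2 - 12)/(s^3 - 3*s^2 + 16*s - 48)

Transform both sides with L{·}.
Using L{y'} = sY - y(0) = sY - (-1), the left side becomes (s - 3)Y - (-1).
The right side is L{sin(4*t)} = 4/(s^2 + 16).
So (s - 3)Y = 4/(s^2 + 16) + (-1).
Isolate Y and clear denominators.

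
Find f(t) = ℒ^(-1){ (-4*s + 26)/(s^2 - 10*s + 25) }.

Factor the denominator: s^2 - 10*s + 25 = (s - 5)^2.
Partial fraction decomposition gives [-4/(s - 5)] + [6/(s - 5)^2].
Invert each term: -4/(s - 5) ↔ -4e^(5t); 6/(s - 5)^2 ↔ 6t·e^(5t).

f(t) = 6*t*exp(5*t) - 4*exp(5*t)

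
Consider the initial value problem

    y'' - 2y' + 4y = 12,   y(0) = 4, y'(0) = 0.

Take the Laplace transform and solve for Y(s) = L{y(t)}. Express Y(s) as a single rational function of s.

Take the Laplace transform of both sides.
Using L{y''} = s^2 Y - s·y(0) - y'(0) and L{y'} = sY - y(0), with y(0) = 4, y'(0) = 0, the left side becomes (s^2 - 2*s + 4)Y - (4*s - 8).
The right side is L{12} = 12/s.
So (s^2 - 2*s + 4)Y = 12/s + (4*s - 8).
Isolate Y and clear denominators.

Y(s) = (4*s^2 - 8*s + 12)/(s^3 - 2*s^2 + 4*s)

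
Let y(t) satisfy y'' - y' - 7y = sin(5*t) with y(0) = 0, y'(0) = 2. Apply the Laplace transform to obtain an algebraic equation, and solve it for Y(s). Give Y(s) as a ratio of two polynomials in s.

Y(s) = (2*s^2 + 55)/(s^4 - s^3 + 18*s^2 - 25*s - 175)

Apply the Laplace transform to the equation.
With L{y''} = s^2 Y - s·y(0) - y'(0) and L{y'} = sY - y(0), with y(0) = 0, y'(0) = 2: the LHS transforms to (s^2 - s - 7)Y - (2).
The right side is L{sin(5*t)} = 5/(s^2 + 25).
So (s^2 - s - 7)Y = 5/(s^2 + 25) + (2).
Divide through and combine into a single rational function.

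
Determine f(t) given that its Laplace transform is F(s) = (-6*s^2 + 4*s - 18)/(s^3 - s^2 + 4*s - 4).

f(t) = -4*exp(t) + sin(2*t) - 2*cos(2*t)

Factor the denominator: s^3 - s^2 + 4*s - 4 = (s - 1)*(s^2 + 4).
Partial fraction decomposition gives [-4/(s - 1)] + [-2*s/(s^2 + 4)] + [2/(s^2 + 4)].
Invert each term: -4/(s - 1) ↔ -4e^(t); -2·s/(s^2 + 4) ↔ -2cos(2t); 1·2/(s^2 + 4) ↔ sin(2t).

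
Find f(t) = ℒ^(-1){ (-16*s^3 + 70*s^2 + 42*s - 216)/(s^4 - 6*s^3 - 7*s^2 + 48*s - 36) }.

Factor the denominator: s^4 - 6*s^3 - 7*s^2 + 48*s - 36 = (s - 6)*(s - 2)*(s - 1)*(s + 3).
Partial fraction decomposition gives [-5/(s - 6)] + [-4/(s + 3)] + [-6/(s - 1)] + [-1/(s - 2)].
Invert each term: -5/(s - 6) ↔ -5e^(6t); -4/(s + 3) ↔ -4e^(-3t); -6/(s - 1) ↔ -6e^(t); -1/(s - 2) ↔ -e^(2t).

f(t) = -5*exp(6*t) - exp(2*t) - 6*exp(t) - 4*exp(-3*t)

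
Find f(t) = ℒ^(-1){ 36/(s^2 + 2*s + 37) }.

f(t) = 6*exp(-t)*sin(6*t)

Rewrite the denominator: s^2 + 2*s + 37 = (s + 1)^2 + 36.
The form in (s + 1) signals a first-shifting-theorem factor e^(-t).
Since L{sin(6t)} = 6/(s^2 + 36), the inverse is exp(-t)*sin(6*t), scaled by 6.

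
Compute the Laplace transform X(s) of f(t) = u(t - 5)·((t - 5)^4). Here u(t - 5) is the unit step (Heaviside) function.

By the second shifting theorem, L{u(t - c)·g(t - c)} = e^(-cs)·G(s) with c = 5 and G(s) = L{g(t)}.
L{t^4} = 4!/s^5 = 24/s^5.

X(s) = 24*exp(-5*s)/s^5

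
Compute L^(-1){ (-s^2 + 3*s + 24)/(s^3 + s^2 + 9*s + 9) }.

2*sin(3*t) - 3*cos(3*t) + 2*exp(-t)

Factor the denominator: s^3 + s^2 + 9*s + 9 = (s + 1)*(s^2 + 9).
Partial fraction decomposition gives [2/(s + 1)] + [-3*s/(s^2 + 9)] + [6/(s^2 + 9)].
Invert each term: 2/(s + 1) ↔ 2e^(-t); -3·s/(s^2 + 9) ↔ -3cos(3t); 2·3/(s^2 + 9) ↔ 2sin(3t).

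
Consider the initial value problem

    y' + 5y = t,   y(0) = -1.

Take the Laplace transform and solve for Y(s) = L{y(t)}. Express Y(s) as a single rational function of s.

Y(s) = (-s^2 + 1)/(s^3 + 5*s^2)

Laplace-transform each side.
Using L{y'} = sY - y(0) = sY - (-1), the left side becomes (s + 5)Y - (-1).
The right side is L{t} = s^(-2).
So (s + 5)Y = s^(-2) + (-1).
Solve for Y(s) and write it as one ratio of polynomials.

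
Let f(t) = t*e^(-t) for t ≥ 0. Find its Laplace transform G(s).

L{t} = 1!/s^2 = 1/s^2.
By the first shifting theorem, multiplying by e^(-t) replaces s with s + 1.

G(s) = (s + 1)^(-2)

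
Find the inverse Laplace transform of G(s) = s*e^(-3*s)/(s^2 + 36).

The factor e^(-3s) signals a time shift by c = 3 (second shifting theorem).
L{cos(6t)} = s/(s^2 + 36), so L^-1{s/(s^2 + 36)} = cos(6*t).
Hence the inverse is u(t - 3) times that function evaluated at t - 3.

Heaviside(t - 3)*(cos(6*t - 18))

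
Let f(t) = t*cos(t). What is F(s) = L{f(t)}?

L{cos(t)} = s/(s^2 + 1).
Then apply L{t·g(t)} = -d/ds[G(s)] with G(s) = s/(s^2 + 1):
differentiating 1 time and applying the sign gives (s - 1)*(s + 1)/(s^2 + 1)^2.

F(s) = (s - 1)*(s + 1)/(s^2 + 1)^2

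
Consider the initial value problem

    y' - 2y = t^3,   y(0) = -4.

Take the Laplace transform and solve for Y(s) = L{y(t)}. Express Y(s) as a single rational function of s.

Y(s) = (-4*s^4 + 6)/(s^5 - 2*s^4)

Apply the Laplace transform to the equation.
The derivative rules (L{y'} = sY - y(0) = sY - (-4)) turn the left side into (s - 2)Y - (-4).
The right side is L{t^3} = 6/s^4.
So (s - 2)Y = 6/s^4 + (-4).
Divide through and combine into a single rational function.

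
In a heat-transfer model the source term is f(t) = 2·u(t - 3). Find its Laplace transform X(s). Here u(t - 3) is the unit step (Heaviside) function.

By the second shifting theorem, L{u(t - c)·g(t - c)} = e^(-cs)·G(s) with c = 3 and G(s) = L{g(t)}.
L{2} = 2/s.

X(s) = 2*exp(-3*s)/s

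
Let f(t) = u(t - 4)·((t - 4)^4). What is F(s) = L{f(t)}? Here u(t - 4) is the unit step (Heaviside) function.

By the second shifting theorem, L{u(t - c)·g(t - c)} = e^(-cs)·G(s) with c = 4 and G(s) = L{g(t)}.
L{t^4} = 4!/s^5 = 24/s^5.

F(s) = 24*exp(-4*s)/s^5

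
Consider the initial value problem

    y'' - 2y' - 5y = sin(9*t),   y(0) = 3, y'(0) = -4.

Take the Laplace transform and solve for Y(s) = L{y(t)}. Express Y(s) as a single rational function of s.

Transform both sides with L{·}.
Using L{y''} = s^2 Y - s·y(0) - y'(0) and L{y'} = sY - y(0), with y(0) = 3, y'(0) = -4, the left side becomes (s^2 - 2*s - 5)Y - (3*s - 10).
The right side is L{sin(9*t)} = 9/(s^2 + 81).
So (s^2 - 2*s - 5)Y = 9/(s^2 + 81) + (3*s - 10).
Isolate Y and clear denominators.

Y(s) = (3*s^3 - 10*s^2 + 243*s - 801)/(s^4 - 2*s^3 + 76*s^2 - 162*s - 405)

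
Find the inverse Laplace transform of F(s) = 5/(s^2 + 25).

sin(5*t)

Since L{sin(5t)} = 5/(s^2 + 25), the inverse is sin(5*t).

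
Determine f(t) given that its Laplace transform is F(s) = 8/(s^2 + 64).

Since L{sin(8t)} = 8/(s^2 + 64), the inverse is sin(8*t).

f(t) = sin(8*t)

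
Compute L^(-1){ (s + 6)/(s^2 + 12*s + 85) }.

exp(-6*t)*cos(7*t)

Rewrite the denominator: s^2 + 12*s + 85 = (s + 6)^2 + 49.
The form in (s + 6) signals a first-shifting-theorem factor e^(-6t).
Since L{cos(7t)} = s/(s^2 + 49), the inverse is exp(-6*t)*cos(7*t).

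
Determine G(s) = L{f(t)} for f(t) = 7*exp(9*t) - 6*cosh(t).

G(s) = -6*s/(s^2 - 1) + 7/(s - 9)

By linearity of the Laplace transform, transform each term separately.
(-6)·[L{cosh(t)} = s/(s^2 - 1)]; (7)·[L{e^(9t)} = 1/(s - 9)].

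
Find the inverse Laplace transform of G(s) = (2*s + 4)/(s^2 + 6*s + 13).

Complete the square in the denominator: s^2 + 6*s + 13 = (s + 3)^2 + 2^2.
Split the numerator to match: 2*s + 4 = 2·(s + 3) - 1·2.
Invert each term: 2·(s + 3)/((s + 3)^2 + 4) ↔ 2e^(-3t)cos(2t); -1·2/((s + 3)^2 + 4) ↔ -e^(-3t)sin(2t).

-exp(-3*t)*sin(2*t) + 2*exp(-3*t)*cos(2*t)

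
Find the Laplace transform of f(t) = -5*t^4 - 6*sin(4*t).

The transform is linear, so treat each term independently.
(-6)·[L{sin(4t)} = 4/(s^2 + 16)]; (-5)·[L{t^4} = 4!/s^5 = 24/s^5].

-24/(s^2 + 16) - 120/s^5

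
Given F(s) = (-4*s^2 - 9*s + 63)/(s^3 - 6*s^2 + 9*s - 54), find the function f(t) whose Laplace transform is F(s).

f(t) = -3*exp(6*t) - 5*sin(3*t) - cos(3*t)

Factor the denominator: s^3 - 6*s^2 + 9*s - 54 = (s - 6)*(s^2 + 9).
Partial fraction decomposition gives [-3/(s - 6)] + [-s/(s^2 + 9)] + [-15/(s^2 + 9)].
Invert each term: -3/(s - 6) ↔ -3e^(6t); -1·s/(s^2 + 9) ↔ -cos(3t); -5·3/(s^2 + 9) ↔ -5sin(3t).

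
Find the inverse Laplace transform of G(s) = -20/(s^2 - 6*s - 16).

-4*exp(3*t)*sinh(5*t)

Rewrite the denominator: s^2 - 6*s - 16 = (s - 3)^2 - 25.
The form in (s - 3) signals a first-shifting-theorem factor e^(3t).
Since L{sinh(5t)} = 5/(s^2 - 25), the inverse is e^(3*t)*sinh(5*t), scaled by -4.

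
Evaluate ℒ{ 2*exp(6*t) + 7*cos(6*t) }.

7*s/(s^2 + 36) + 2/(s - 6)

By linearity of the Laplace transform, transform each term separately.
(2)·[L{e^(6t)} = 1/(s - 6)]; (7)·[L{cos(6t)} = s/(s^2 + 36)].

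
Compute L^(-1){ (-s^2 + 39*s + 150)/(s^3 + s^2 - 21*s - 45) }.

Factor the denominator: s^3 + s^2 - 21*s - 45 = (s - 5)*(s + 3)^2.
Partial fraction decomposition gives [-6/(s + 3)] + [-3/(s + 3)^2] + [5/(s - 5)].
Invert each term: -6/(s + 3) ↔ -6e^(-3t); -3/(s + 3)^2 ↔ -3t·e^(-3t); 5/(s - 5) ↔ 5e^(5t).

-3*t*exp(-3*t) + 5*exp(5*t) - 6*exp(-3*t)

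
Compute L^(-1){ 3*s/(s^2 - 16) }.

3*cosh(4*t)

Since L{cosh(4t)} = s/(s^2 - 16), the inverse is cosh(4*t), scaled by 3.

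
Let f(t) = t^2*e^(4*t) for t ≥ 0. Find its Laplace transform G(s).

G(s) = 2/(s - 4)^3

L{e^(4t)} = 1/(s - 4).
Then apply L{t^2·g(t)} = (-1)^2 d^2/ds^2[H(s)] with H(s) = 1/(s - 4):
differentiating 2 times and applying the sign gives 2/(s - 4)^3.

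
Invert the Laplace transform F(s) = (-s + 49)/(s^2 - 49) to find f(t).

f(t) = 3*exp(7*t) - 4*exp(-7*t)

Factor the denominator: s^2 - 49 = (s - 7)*(s + 7).
Partial fraction decomposition gives [-4/(s + 7)] + [3/(s - 7)].
Invert each term: -4/(s + 7) ↔ -4e^(-7t); 3/(s - 7) ↔ 3e^(7t).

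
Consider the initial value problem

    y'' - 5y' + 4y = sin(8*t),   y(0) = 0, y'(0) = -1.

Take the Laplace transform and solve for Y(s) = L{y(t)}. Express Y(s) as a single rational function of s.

Y(s) = (-s^2 - 56)/(s^4 - 5*s^3 + 68*s^2 - 320*s + 256)

Apply the Laplace transform to the equation.
The derivative rules (L{y''} = s^2 Y - s·y(0) - y'(0) and L{y'} = sY - y(0), with y(0) = 0, y'(0) = -1) turn the left side into (s^2 - 5*s + 4)Y - (-1).
The right side is L{sin(8*t)} = 8/(s^2 + 64).
So (s^2 - 5*s + 4)Y = 8/(s^2 + 64) + (-1).
Divide through and combine into a single rational function.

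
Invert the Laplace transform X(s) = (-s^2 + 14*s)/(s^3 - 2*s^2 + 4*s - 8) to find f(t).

Factor the denominator: s^3 - 2*s^2 + 4*s - 8 = (s - 2)*(s^2 + 4).
Partial fraction decomposition gives [3/(s - 2)] + [-4*s/(s^2 + 4)] + [6/(s^2 + 4)].
Invert each term: 3/(s - 2) ↔ 3e^(2t); -4·s/(s^2 + 4) ↔ -4cos(2t); 3·2/(s^2 + 4) ↔ 3sin(2t).

f(t) = 3*exp(2*t) + 3*sin(2*t) - 4*cos(2*t)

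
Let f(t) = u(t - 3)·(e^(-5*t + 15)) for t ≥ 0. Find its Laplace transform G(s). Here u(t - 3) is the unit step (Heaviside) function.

G(s) = exp(-3*s)/(s + 5)

By the second shifting theorem, L{u(t - c)·g(t - c)} = e^(-cs)·H(s) with c = 3 and H(s) = L{g(t)}.
L{e^(-5t)} = 1/(s + 5).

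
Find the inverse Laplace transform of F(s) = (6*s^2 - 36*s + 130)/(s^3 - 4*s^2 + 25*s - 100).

Factor the denominator: s^3 - 4*s^2 + 25*s - 100 = (s - 4)*(s^2 + 25).
Partial fraction decomposition gives [2/(s - 4)] + [4*s/(s^2 + 25)] + [-20/(s^2 + 25)].
Invert each term: 2/(s - 4) ↔ 2e^(4t); 4·s/(s^2 + 25) ↔ 4cos(5t); -4·5/(s^2 + 25) ↔ -4sin(5t).

2*exp(4*t) - 4*sin(5*t) + 4*cos(5*t)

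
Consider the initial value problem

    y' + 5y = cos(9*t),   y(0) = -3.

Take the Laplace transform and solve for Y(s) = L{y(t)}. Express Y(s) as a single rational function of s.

Y(s) = (-3*s^2 + s - 243)/(s^3 + 5*s^2 + 81*s + 405)

Take the Laplace transform of both sides.
With L{y'} = sY - y(0) = sY - (-3): the LHS transforms to (s + 5)Y - (-3).
The right side is L{cos(9*t)} = s/(s^2 + 81).
So (s + 5)Y = s/(s^2 + 81) + (-3).
Solve for Y(s) and write it as one ratio of polynomials.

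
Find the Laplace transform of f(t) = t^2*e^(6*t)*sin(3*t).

L{sin(3t)} = 3/(s^2 + 9).
Multiplying by e^(6t) shifts s → s - 6, so L{e^(6*t)*sin(3*t)} = 3/((s - 6)^2 + 9).
Then apply L{t^2·g(t)} = (-1)^2 d^2/ds^2[H(s)] with H(s) = 3/((s - 6)^2 + 9):
differentiating 2 times and applying the sign gives 18*(s^2 - 12*s + 33)/(s^2 - 12*s + 45)^3.

18*(s^2 - 12*s + 33)/(s^2 - 12*s + 45)^3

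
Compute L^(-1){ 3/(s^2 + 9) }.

Since L{sin(3t)} = 3/(s^2 + 9), the inverse is sin(3*t).

sin(3*t)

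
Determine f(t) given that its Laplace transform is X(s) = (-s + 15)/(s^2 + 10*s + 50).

f(t) = 4*exp(-5*t)*sin(5*t) - exp(-5*t)*cos(5*t)

Complete the square in the denominator: s^2 + 10*s + 50 = (s + 5)^2 + 5^2.
Split the numerator to match: -s + 15 = -1·(s + 5) + 4·5.
Invert each term: -1·(s + 5)/((s + 5)^2 + 25) ↔ -e^(-5t)cos(5t); 4·5/((s + 5)^2 + 25) ↔ 4e^(-5t)sin(5t).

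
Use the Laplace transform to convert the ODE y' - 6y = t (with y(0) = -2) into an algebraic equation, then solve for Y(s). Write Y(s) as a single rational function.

Apply the Laplace transform to the equation.
The derivative rules (L{y'} = sY - y(0) = sY - (-2)) turn the left side into (s - 6)Y - (-2).
The right side is L{t} = s^(-2).
So (s - 6)Y = s^(-2) + (-2).
Isolate Y and clear denominators.

Y(s) = (-2*s^2 + 1)/(s^3 - 6*s^2)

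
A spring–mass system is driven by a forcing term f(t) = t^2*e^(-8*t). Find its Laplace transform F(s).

F(s) = 2/(s + 8)^3

L{e^(-8t)} = 1/(s + 8).
Then apply L{t^2·g(t)} = (-1)^2 d^2/ds^2[G(s)] with G(s) = 1/(s + 8):
differentiating 2 times and applying the sign gives 2/(s + 8)^3.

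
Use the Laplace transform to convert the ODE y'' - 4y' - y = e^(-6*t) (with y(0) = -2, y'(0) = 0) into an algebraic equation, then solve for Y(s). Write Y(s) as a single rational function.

Y(s) = (-2*s^2 - 4*s + 49)/(s^3 + 2*s^2 - 25*s - 6)

Take the Laplace transform of both sides.
With L{y''} = s^2 Y - s·y(0) - y'(0) and L{y'} = sY - y(0), with y(0) = -2, y'(0) = 0: the LHS transforms to (s^2 - 4*s - 1)Y - (-2*s + 8).
The right side is L{e^(-6*t)} = 1/(s + 6).
So (s^2 - 4*s - 1)Y = 1/(s + 6) + (-2*s + 8).
Divide through and combine into a single rational function.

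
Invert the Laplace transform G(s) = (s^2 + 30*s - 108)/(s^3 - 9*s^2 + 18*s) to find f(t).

Factor the denominator: s^3 - 9*s^2 + 18*s = s*(s - 6)*(s - 3).
Partial fraction decomposition gives [-6/s] + [1/(s - 3)] + [6/(s - 6)].
Invert each term: -6/(s - 0) ↔ -6e^(0t); 1/(s - 3) ↔ e^(3t); 6/(s - 6) ↔ 6e^(6t).

f(t) = 6*exp(6*t) + exp(3*t) - 6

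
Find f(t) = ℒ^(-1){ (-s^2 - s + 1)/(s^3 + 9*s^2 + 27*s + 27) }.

f(t) = -5*t^2*exp(-3*t)/2 + 5*t*exp(-3*t) - exp(-3*t)

Factor the denominator: s^3 + 9*s^2 + 27*s + 27 = (s + 3)^3.
Partial fraction decomposition gives [-1/(s + 3)] + [5/(s + 3)^2] + [-5/(s + 3)^3].
Invert each term: -1/(s + 3) ↔ -e^(-3t); 5/(s + 3)^2 ↔ 5t·e^(-3t); -5/(s + 3)^3 ↔ (-5/2)t^2·e^(-3t).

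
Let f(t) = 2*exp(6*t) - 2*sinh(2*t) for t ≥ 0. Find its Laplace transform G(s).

G(s) = -4/(s^2 - 4) + 2/(s - 6)

The transform is linear, so treat each term independently.
(-2)·[L{sinh(2t)} = 2/(s^2 - 4)]; (2)·[L{e^(6t)} = 1/(s - 6)].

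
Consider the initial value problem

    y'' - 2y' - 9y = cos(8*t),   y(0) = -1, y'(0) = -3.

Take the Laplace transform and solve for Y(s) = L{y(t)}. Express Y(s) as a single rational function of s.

Y(s) = (-s^3 - s^2 - 63*s - 64)/(s^4 - 2*s^3 + 55*s^2 - 128*s - 576)

Laplace-transform each side.
With L{y''} = s^2 Y - s·y(0) - y'(0) and L{y'} = sY - y(0), with y(0) = -1, y'(0) = -3: the LHS transforms to (s^2 - 2*s - 9)Y - (-s - 1).
The right side is L{cos(8*t)} = s/(s^2 + 64).
So (s^2 - 2*s - 9)Y = s/(s^2 + 64) + (-s - 1).
Divide through and combine into a single rational function.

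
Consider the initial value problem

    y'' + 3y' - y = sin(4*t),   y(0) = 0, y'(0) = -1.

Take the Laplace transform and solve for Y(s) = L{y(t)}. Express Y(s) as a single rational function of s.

Y(s) = (-s^2 - 12)/(s^4 + 3*s^3 + 15*s^2 + 48*s - 16)

Laplace-transform each side.
The derivative rules (L{y''} = s^2 Y - s·y(0) - y'(0) and L{y'} = sY - y(0), with y(0) = 0, y'(0) = -1) turn the left side into (s^2 + 3*s - 1)Y - (-1).
The right side is L{sin(4*t)} = 4/(s^2 + 16).
So (s^2 + 3*s - 1)Y = 4/(s^2 + 16) + (-1).
Isolate Y and clear denominators.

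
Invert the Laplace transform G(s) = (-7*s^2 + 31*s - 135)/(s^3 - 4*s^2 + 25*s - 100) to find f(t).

Factor the denominator: s^3 - 4*s^2 + 25*s - 100 = (s - 4)*(s^2 + 25).
Partial fraction decomposition gives [-3/(s - 4)] + [-4*s/(s^2 + 25)] + [15/(s^2 + 25)].
Invert each term: -3/(s - 4) ↔ -3e^(4t); -4·s/(s^2 + 25) ↔ -4cos(5t); 3·5/(s^2 + 25) ↔ 3sin(5t).

f(t) = -3*exp(4*t) + 3*sin(5*t) - 4*cos(5*t)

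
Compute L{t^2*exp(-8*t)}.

L{e^(-8t)} = 1/(s + 8).
Then apply L{t^2·g(t)} = (-1)^2 d^2/ds^2[H(s)] with H(s) = 1/(s + 8):
differentiating 2 times and applying the sign gives 2/(s + 8)^3.

2/(s + 8)^3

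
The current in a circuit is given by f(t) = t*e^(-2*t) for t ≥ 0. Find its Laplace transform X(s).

L{t} = 1!/s^2 = 1/s^2.
By the first shifting theorem, multiplying by e^(-2t) replaces s with s + 2.

X(s) = (s + 2)^(-2)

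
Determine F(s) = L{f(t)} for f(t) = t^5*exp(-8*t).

L{t^5} = 5!/s^6 = 120/s^6.
By the first shifting theorem, multiplying by e^(-8t) replaces s with s + 8.

F(s) = 120/(s + 8)^6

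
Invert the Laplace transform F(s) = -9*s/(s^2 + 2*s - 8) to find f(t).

Factor the denominator: s^2 + 2*s - 8 = (s - 2)*(s + 4).
Partial fraction decomposition gives [-3/(s - 2)] + [-6/(s + 4)].
Invert each term: -3/(s - 2) ↔ -3e^(2t); -6/(s + 4) ↔ -6e^(-4t).

f(t) = -3*exp(2*t) - 6*exp(-4*t)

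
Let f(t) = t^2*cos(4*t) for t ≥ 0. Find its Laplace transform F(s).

L{cos(4t)} = s/(s^2 + 16).
Then apply L{t^2·g(t)} = (-1)^2 d^2/ds^2[G(s)] with G(s) = s/(s^2 + 16):
differentiating 2 times and applying the sign gives 2*s*(s^2 - 48)/(s^2 + 16)^3.

F(s) = 2*s*(s^2 - 48)/(s^2 + 16)^3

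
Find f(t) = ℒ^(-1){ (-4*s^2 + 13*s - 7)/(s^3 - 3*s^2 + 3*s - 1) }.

Factor the denominator: s^3 - 3*s^2 + 3*s - 1 = (s - 1)^3.
Partial fraction decomposition gives [-4/(s - 1)] + [5/(s - 1)^2] + [2/(s - 1)^3].
Invert each term: -4/(s - 1) ↔ -4e^(t); 5/(s - 1)^2 ↔ 5t·e^(t); 2/(s - 1)^3 ↔ (1)t^2·e^(t).

f(t) = t^2*exp(t) + 5*t*exp(t) - 4*exp(t)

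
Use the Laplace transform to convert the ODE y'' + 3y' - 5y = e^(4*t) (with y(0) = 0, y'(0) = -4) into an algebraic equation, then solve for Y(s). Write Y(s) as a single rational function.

Laplace-transform each side.
The derivative rules (L{y''} = s^2 Y - s·y(0) - y'(0) and L{y'} = sY - y(0), with y(0) = 0, y'(0) = -4) turn the left side into (s^2 + 3*s - 5)Y - (-4).
The right side is L{e^(4*t)} = 1/(s - 4).
So (s^2 + 3*s - 5)Y = 1/(s - 4) + (-4).
Solve for Y(s) and write it as one ratio of polynomials.

Y(s) = (-4*s + 17)/(s^3 - s^2 - 17*s + 20)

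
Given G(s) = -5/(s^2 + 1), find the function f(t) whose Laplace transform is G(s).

f(t) = -5*sin(t)

Since L{sin(t)} = 1/(s^2 + 1), the inverse is sin(t), scaled by -5.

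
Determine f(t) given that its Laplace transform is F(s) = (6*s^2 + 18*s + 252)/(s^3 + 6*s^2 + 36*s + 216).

f(t) = 2*sin(6*t) + cos(6*t) + 5*exp(-6*t)

Factor the denominator: s^3 + 6*s^2 + 36*s + 216 = (s + 6)*(s^2 + 36).
Partial fraction decomposition gives [5/(s + 6)] + [s/(s^2 + 36)] + [12/(s^2 + 36)].
Invert each term: 5/(s + 6) ↔ 5e^(-6t); 1·s/(s^2 + 36) ↔ cos(6t); 2·6/(s^2 + 36) ↔ 2sin(6t).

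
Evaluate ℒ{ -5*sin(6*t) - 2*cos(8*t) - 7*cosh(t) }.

Apply the Laplace transform termwise.
(-2)·[L{cos(8t)} = s/(s^2 + 64)]; (-5)·[L{sin(6t)} = 6/(s^2 + 36)]; (-7)·[L{cosh(t)} = s/(s^2 - 1)].

-2*s/(s^2 + 64) - 7*s/(s^2 - 1) - 30/(s^2 + 36)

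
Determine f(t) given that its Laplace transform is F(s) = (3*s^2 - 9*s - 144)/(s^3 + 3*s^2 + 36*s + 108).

f(t) = -4*sin(6*t) + 5*cos(6*t) - 2*exp(-3*t)

Factor the denominator: s^3 + 3*s^2 + 36*s + 108 = (s + 3)*(s^2 + 36).
Partial fraction decomposition gives [-2/(s + 3)] + [5*s/(s^2 + 36)] + [-24/(s^2 + 36)].
Invert each term: -2/(s + 3) ↔ -2e^(-3t); 5·s/(s^2 + 36) ↔ 5cos(6t); -4·6/(s^2 + 36) ↔ -4sin(6t).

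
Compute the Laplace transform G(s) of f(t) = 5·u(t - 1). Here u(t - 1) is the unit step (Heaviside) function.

G(s) = 5*exp(-s)/s

By the second shifting theorem, L{u(t - c)·g(t - c)} = e^(-cs)·H(s) with c = 1 and H(s) = L{g(t)}.
L{5} = 5/s.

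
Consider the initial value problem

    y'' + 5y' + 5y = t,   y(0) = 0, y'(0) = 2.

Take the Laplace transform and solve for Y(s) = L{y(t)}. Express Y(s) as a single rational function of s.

Y(s) = (2*s^2 + 1)/(s^4 + 5*s^3 + 5*s^2)

Apply the Laplace transform to the equation.
Using L{y''} = s^2 Y - s·y(0) - y'(0) and L{y'} = sY - y(0), with y(0) = 0, y'(0) = 2, the left side becomes (s^2 + 5*s + 5)Y - (2).
The right side is L{t} = s^(-2).
So (s^2 + 5*s + 5)Y = s^(-2) + (2).
Divide through and combine into a single rational function.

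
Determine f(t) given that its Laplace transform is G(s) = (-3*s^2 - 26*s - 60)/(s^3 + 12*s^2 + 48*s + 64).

Factor the denominator: s^3 + 12*s^2 + 48*s + 64 = (s + 4)^3.
Partial fraction decomposition gives [-3/(s + 4)] + [-2/(s + 4)^2] + [-4/(s + 4)^3].
Invert each term: -3/(s + 4) ↔ -3e^(-4t); -2/(s + 4)^2 ↔ -2t·e^(-4t); -4/(s + 4)^3 ↔ (-2)t^2·e^(-4t).

f(t) = -2*t^2*exp(-4*t) - 2*t*exp(-4*t) - 3*exp(-4*t)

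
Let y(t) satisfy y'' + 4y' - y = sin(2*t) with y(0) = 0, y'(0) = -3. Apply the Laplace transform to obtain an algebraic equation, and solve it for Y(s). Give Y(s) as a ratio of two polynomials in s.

Y(s) = (-3*s^2 - 10)/(s^4 + 4*s^3 + 3*s^2 + 16*s - 4)

Transform both sides with L{·}.
The derivative rules (L{y''} = s^2 Y - s·y(0) - y'(0) and L{y'} = sY - y(0), with y(0) = 0, y'(0) = -3) turn the left side into (s^2 + 4*s - 1)Y - (-3).
The right side is L{sin(2*t)} = 2/(s^2 + 4).
So (s^2 + 4*s - 1)Y = 2/(s^2 + 4) + (-3).
Isolate Y and clear denominators.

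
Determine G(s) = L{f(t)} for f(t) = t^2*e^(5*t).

L{e^(5t)} = 1/(s - 5).
Then apply L{t^2·g(t)} = (-1)^2 d^2/ds^2[H(s)] with H(s) = 1/(s - 5):
differentiating 2 times and applying the sign gives 2/(s - 5)^3.

G(s) = 2/(s - 5)^3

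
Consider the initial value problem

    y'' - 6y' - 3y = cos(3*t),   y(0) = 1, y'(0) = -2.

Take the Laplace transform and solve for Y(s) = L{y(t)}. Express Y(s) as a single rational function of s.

Y(s) = (s^3 - 8*s^2 + 10*s - 72)/(s^4 - 6*s^3 + 6*s^2 - 54*s - 27)

Apply the Laplace transform to the equation.
Using L{y''} = s^2 Y - s·y(0) - y'(0) and L{y'} = sY - y(0), with y(0) = 1, y'(0) = -2, the left side becomes (s^2 - 6*s - 3)Y - (s - 8).
The right side is L{cos(3*t)} = s/(s^2 + 9).
So (s^2 - 6*s - 3)Y = s/(s^2 + 9) + (s - 8).
Solve for Y(s) and write it as one ratio of polynomials.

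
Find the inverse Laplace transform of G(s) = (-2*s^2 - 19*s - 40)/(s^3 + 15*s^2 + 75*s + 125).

5*t^2*exp(-5*t)/2 + t*exp(-5*t) - 2*exp(-5*t)

Factor the denominator: s^3 + 15*s^2 + 75*s + 125 = (s + 5)^3.
Partial fraction decomposition gives [-2/(s + 5)] + [(s + 5)^(-2)] + [5/(s + 5)^3].
Invert each term: -2/(s + 5) ↔ -2e^(-5t); 1/(s + 5)^2 ↔ t·e^(-5t); 5/(s + 5)^3 ↔ (5/2)t^2·e^(-5t).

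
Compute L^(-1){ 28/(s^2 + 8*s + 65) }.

4*exp(-4*t)*sin(7*t)

Rewrite the denominator: s^2 + 8*s + 65 = (s + 4)^2 + 49.
The form in (s + 4) signals a first-shifting-theorem factor e^(-4t).
Since L{sin(7t)} = 7/(s^2 + 49), the inverse is e^(-4*t)*sin(7*t), scaled by 4.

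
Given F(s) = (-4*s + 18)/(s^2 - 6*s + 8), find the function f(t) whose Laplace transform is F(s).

f(t) = exp(4*t) - 5*exp(2*t)

Factor the denominator: s^2 - 6*s + 8 = (s - 4)*(s - 2).
Partial fraction decomposition gives [1/(s - 4)] + [-5/(s - 2)].
Invert each term: 1/(s - 4) ↔ e^(4t); -5/(s - 2) ↔ -5e^(2t).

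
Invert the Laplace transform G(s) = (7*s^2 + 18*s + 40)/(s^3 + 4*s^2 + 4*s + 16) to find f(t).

Factor the denominator: s^3 + 4*s^2 + 4*s + 16 = (s + 4)*(s^2 + 4).
Partial fraction decomposition gives [4/(s + 4)] + [3*s/(s^2 + 4)] + [6/(s^2 + 4)].
Invert each term: 4/(s + 4) ↔ 4e^(-4t); 3·s/(s^2 + 4) ↔ 3cos(2t); 3·2/(s^2 + 4) ↔ 3sin(2t).

f(t) = 3*sin(2*t) + 3*cos(2*t) + 4*exp(-4*t)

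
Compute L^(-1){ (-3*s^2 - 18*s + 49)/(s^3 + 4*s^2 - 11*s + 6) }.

Factor the denominator: s^3 + 4*s^2 - 11*s + 6 = (s - 1)^2*(s + 6).
Partial fraction decomposition gives [-4/(s - 1)] + [4/(s - 1)^2] + [1/(s + 6)].
Invert each term: -4/(s - 1) ↔ -4e^(t); 4/(s - 1)^2 ↔ 4t·e^(t); 1/(s + 6) ↔ e^(-6t).

4*t*exp(t) - 4*exp(t) + exp(-6*t)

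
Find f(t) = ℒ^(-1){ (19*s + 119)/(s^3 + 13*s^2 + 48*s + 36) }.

f(t) = -t*exp(-6*t) + 4*exp(-t) - 4*exp(-6*t)

Factor the denominator: s^3 + 13*s^2 + 48*s + 36 = (s + 1)*(s + 6)^2.
Partial fraction decomposition gives [-4/(s + 6)] + [-1/(s + 6)^2] + [4/(s + 1)].
Invert each term: -4/(s + 6) ↔ -4e^(-6t); -1/(s + 6)^2 ↔ -t·e^(-6t); 4/(s + 1) ↔ 4e^(-t).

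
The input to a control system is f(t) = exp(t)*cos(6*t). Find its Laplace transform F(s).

L{cos(6t)} = s/(s^2 + 36).
By the first shifting theorem, multiplying by e^(t) replaces s with s - 1.

F(s) = (s - 1)/((s - 1)^2 + 36)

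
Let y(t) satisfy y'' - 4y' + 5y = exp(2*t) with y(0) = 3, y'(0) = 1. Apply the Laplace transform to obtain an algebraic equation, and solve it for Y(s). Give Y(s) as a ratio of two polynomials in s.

Laplace-transform each side.
Using L{y''} = s^2 Y - s·y(0) - y'(0) and L{y'} = sY - y(0), with y(0) = 3, y'(0) = 1, the left side becomes (s^2 - 4*s + 5)Y - (3*s - 11).
The right side is L{exp(2*t)} = 1/(s - 2).
So (s^2 - 4*s + 5)Y = 1/(s - 2) + (3*s - 11).
Solve for Y(s) and write it as one ratio of polynomials.

Y(s) = (3*s^2 - 17*s + 23)/(s^3 - 6*s^2 + 13*s - 10)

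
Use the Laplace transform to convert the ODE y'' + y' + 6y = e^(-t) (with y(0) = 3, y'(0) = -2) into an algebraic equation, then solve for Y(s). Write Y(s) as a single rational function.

Apply the Laplace transform to the equation.
With L{y''} = s^2 Y - s·y(0) - y'(0) and L{y'} = sY - y(0), with y(0) = 3, y'(0) = -2: the LHS transforms to (s^2 + s + 6)Y - (3*s + 1).
The right side is L{e^(-t)} = 1/(s + 1).
So (s^2 + s + 6)Y = 1/(s + 1) + (3*s + 1).
Divide through and combine into a single rational function.

Y(s) = (3*s^2 + 4*s + 2)/(s^3 + 2*s^2 + 7*s + 6)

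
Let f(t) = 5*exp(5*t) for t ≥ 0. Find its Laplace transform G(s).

G(s) = 5/(s - 5)

L{5} = 5/s.
By the first shifting theorem, multiplying by e^(5t) replaces s with s - 5.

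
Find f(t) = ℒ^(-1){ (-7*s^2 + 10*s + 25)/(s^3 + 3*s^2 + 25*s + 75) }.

f(t) = 5*sin(5*t) - 5*cos(5*t) - 2*exp(-3*t)

Factor the denominator: s^3 + 3*s^2 + 25*s + 75 = (s + 3)*(s^2 + 25).
Partial fraction decomposition gives [-2/(s + 3)] + [-5*s/(s^2 + 25)] + [25/(s^2 + 25)].
Invert each term: -2/(s + 3) ↔ -2e^(-3t); -5·s/(s^2 + 25) ↔ -5cos(5t); 5·5/(s^2 + 25) ↔ 5sin(5t).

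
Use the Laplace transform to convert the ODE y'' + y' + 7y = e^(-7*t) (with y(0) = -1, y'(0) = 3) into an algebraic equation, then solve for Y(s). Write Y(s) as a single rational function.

Y(s) = (-s^2 - 5*s + 15)/(s^3 + 8*s^2 + 14*s + 49)

Laplace-transform each side.
With L{y''} = s^2 Y - s·y(0) - y'(0) and L{y'} = sY - y(0), with y(0) = -1, y'(0) = 3: the LHS transforms to (s^2 + s + 7)Y - (-s + 2).
The right side is L{e^(-7*t)} = 1/(s + 7).
So (s^2 + s + 7)Y = 1/(s + 7) + (-s + 2).
Isolate Y and clear denominators.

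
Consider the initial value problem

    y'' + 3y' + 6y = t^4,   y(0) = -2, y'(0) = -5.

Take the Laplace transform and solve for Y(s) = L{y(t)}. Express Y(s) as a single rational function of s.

Y(s) = (-2*s^6 - 11*s^5 + 24)/(s^7 + 3*s^6 + 6*s^5)

Laplace-transform each side.
Using L{y''} = s^2 Y - s·y(0) - y'(0) and L{y'} = sY - y(0), with y(0) = -2, y'(0) = -5, the left side becomes (s^2 + 3*s + 6)Y - (-2*s - 11).
The right side is L{t^4} = 24/s^5.
So (s^2 + 3*s + 6)Y = 24/s^5 + (-2*s - 11).
Solve for Y(s) and write it as one ratio of polynomials.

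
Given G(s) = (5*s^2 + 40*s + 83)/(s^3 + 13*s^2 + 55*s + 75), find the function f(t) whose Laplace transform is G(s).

f(t) = -4*t*exp(-5*t) + 2*exp(-3*t) + 3*exp(-5*t)

Factor the denominator: s^3 + 13*s^2 + 55*s + 75 = (s + 3)*(s + 5)^2.
Partial fraction decomposition gives [3/(s + 5)] + [-4/(s + 5)^2] + [2/(s + 3)].
Invert each term: 3/(s + 5) ↔ 3e^(-5t); -4/(s + 5)^2 ↔ -4t·e^(-5t); 2/(s + 3) ↔ 2e^(-3t).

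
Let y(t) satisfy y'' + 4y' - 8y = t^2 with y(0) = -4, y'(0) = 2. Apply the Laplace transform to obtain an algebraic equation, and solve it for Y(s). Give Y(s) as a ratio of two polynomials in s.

Laplace-transform each side.
The derivative rules (L{y''} = s^2 Y - s·y(0) - y'(0) and L{y'} = sY - y(0), with y(0) = -4, y'(0) = 2) turn the left side into (s^2 + 4*s - 8)Y - (-4*s - 14).
The right side is L{t^2} = 2/s^3.
So (s^2 + 4*s - 8)Y = 2/s^3 + (-4*s - 14).
Divide through and combine into a single rational function.

Y(s) = (-4*s^4 - 14*s^3 + 2)/(s^5 + 4*s^4 - 8*s^3)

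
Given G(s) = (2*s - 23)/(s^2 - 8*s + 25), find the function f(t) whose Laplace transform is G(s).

Complete the square in the denominator: s^2 - 8*s + 25 = (s - 4)^2 + 3^2.
Split the numerator to match: 2*s - 23 = 2·(s - 4) - 5·3.
Invert each term: 2·(s - 4)/((s - 4)^2 + 9) ↔ 2e^(4t)cos(3t); -5·3/((s - 4)^2 + 9) ↔ -5e^(4t)sin(3t).

f(t) = -5*exp(4*t)*sin(3*t) + 2*exp(4*t)*cos(3*t)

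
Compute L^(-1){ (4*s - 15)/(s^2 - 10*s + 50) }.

exp(5*t)*sin(5*t) + 4*exp(5*t)*cos(5*t)

Complete the square in the denominator: s^2 - 10*s + 50 = (s - 5)^2 + 5^2.
Split the numerator to match: 4*s - 15 = 4·(s - 5) + 1·5.
Invert each term: 4·(s - 5)/((s - 5)^2 + 25) ↔ 4e^(5t)cos(5t); 1·5/((s - 5)^2 + 25) ↔ e^(5t)sin(5t).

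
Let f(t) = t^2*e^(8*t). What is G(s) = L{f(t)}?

L{e^(8t)} = 1/(s - 8).
Then apply L{t^2·g(t)} = (-1)^2 d^2/ds^2[H(s)] with H(s) = 1/(s - 8):
differentiating 2 times and applying the sign gives 2/(s - 8)^3.

G(s) = 2/(s - 8)^3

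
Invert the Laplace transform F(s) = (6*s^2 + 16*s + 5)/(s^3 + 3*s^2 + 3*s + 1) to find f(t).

Factor the denominator: s^3 + 3*s^2 + 3*s + 1 = (s + 1)^3.
Partial fraction decomposition gives [6/(s + 1)] + [4/(s + 1)^2] + [-5/(s + 1)^3].
Invert each term: 6/(s + 1) ↔ 6e^(-t); 4/(s + 1)^2 ↔ 4t·e^(-t); -5/(s + 1)^3 ↔ (-5/2)t^2·e^(-t).

f(t) = -5*t^2*exp(-t)/2 + 4*t*exp(-t) + 6*exp(-t)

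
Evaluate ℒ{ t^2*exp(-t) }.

L{e^(-t)} = 1/(s + 1).
Then apply L{t^2·g(t)} = (-1)^2 d^2/ds^2[G(s)] with G(s) = 1/(s + 1):
differentiating 2 times and applying the sign gives 2/(s + 1)^3.

2/(s + 1)^3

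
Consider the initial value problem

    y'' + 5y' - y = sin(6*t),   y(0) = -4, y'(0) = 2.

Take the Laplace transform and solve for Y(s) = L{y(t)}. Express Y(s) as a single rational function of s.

Y(s) = (-4*s^3 - 18*s^2 - 144*s - 642)/(s^4 + 5*s^3 + 35*s^2 + 180*s - 36)

Laplace-transform each side.
With L{y''} = s^2 Y - s·y(0) - y'(0) and L{y'} = sY - y(0), with y(0) = -4, y'(0) = 2: the LHS transforms to (s^2 + 5*s - 1)Y - (-4*s - 18).
The right side is L{sin(6*t)} = 6/(s^2 + 36).
So (s^2 + 5*s - 1)Y = 6/(s^2 + 36) + (-4*s - 18).
Isolate Y and clear denominators.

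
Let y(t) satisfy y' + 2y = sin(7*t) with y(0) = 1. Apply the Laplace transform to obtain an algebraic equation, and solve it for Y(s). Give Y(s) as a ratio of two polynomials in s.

Take the Laplace transform of both sides.
The derivative rules (L{y'} = sY - y(0) = sY - 1) turn the left side into (s + 2)Y - (1).
The right side is L{sin(7*t)} = 7/(s^2 + 49).
So (s + 2)Y = 7/(s^2 + 49) + (1).
Solve for Y(s) and write it as one ratio of polynomials.

Y(s) = (s^2 + 56)/(s^3 + 2*s^2 + 49*s + 98)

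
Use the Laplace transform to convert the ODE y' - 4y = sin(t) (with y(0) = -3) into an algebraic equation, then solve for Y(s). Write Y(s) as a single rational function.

Y(s) = (-3*s^2 - 2)/(s^3 - 4*s^2 + s - 4)

Take the Laplace transform of both sides.
With L{y'} = sY - y(0) = sY - (-3): the LHS transforms to (s - 4)Y - (-3).
The right side is L{sin(t)} = 1/(s^2 + 1).
So (s - 4)Y = 1/(s^2 + 1) + (-3).
Divide through and combine into a single rational function.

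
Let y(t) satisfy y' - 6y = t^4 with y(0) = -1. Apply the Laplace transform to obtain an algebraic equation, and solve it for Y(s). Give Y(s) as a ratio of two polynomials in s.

Y(s) = (-s^5 + 24)/(s^6 - 6*s^5)

Apply the Laplace transform to the equation.
With L{y'} = sY - y(0) = sY - (-1): the LHS transforms to (s - 6)Y - (-1).
The right side is L{t^4} = 24/s^5.
So (s - 6)Y = 24/s^5 + (-1).
Divide through and combine into a single rational function.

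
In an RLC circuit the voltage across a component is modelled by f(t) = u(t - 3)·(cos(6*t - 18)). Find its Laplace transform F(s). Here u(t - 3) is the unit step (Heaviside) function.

By the second shifting theorem, L{u(t - c)·g(t - c)} = e^(-cs)·G(s) with c = 3 and G(s) = L{g(t)}.
L{cos(6t)} = s/(s^2 + 36).

F(s) = s*exp(-3*s)/(s^2 + 36)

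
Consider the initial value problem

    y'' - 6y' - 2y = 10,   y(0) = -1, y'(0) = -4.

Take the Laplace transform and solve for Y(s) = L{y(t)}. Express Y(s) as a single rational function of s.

Apply the Laplace transform to the equation.
With L{y''} = s^2 Y - s·y(0) - y'(0) and L{y'} = sY - y(0), with y(0) = -1, y'(0) = -4: the LHS transforms to (s^2 - 6*s - 2)Y - (-s + 2).
The right side is L{10} = 10/s.
So (s^2 - 6*s - 2)Y = 10/s + (-s + 2).
Divide through and combine into a single rational function.

Y(s) = (-s^2 + 2*s + 10)/(s^3 - 6*s^2 - 2*s)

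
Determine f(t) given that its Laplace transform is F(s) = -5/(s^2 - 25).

f(t) = -sinh(5*t)

Since L{sinh(5t)} = 5/(s^2 - 25), the inverse is sinh(5*t), scaled by -1.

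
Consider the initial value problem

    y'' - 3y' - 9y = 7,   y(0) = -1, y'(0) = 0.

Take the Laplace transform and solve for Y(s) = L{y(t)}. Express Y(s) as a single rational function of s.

Take the Laplace transform of both sides.
Using L{y''} = s^2 Y - s·y(0) - y'(0) and L{y'} = sY - y(0), with y(0) = -1, y'(0) = 0, the left side becomes (s^2 - 3*s - 9)Y - (-s + 3).
The right side is L{7} = 7/s.
So (s^2 - 3*s - 9)Y = 7/s + (-s + 3).
Divide through and combine into a single rational function.

Y(s) = (-s^2 + 3*s + 7)/(s^3 - 3*s^2 - 9*s)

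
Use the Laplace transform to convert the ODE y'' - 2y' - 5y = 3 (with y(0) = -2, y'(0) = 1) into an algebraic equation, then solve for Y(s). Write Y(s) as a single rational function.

Transform both sides with L{·}.
With L{y''} = s^2 Y - s·y(0) - y'(0) and L{y'} = sY - y(0), with y(0) = -2, y'(0) = 1: the LHS transforms to (s^2 - 2*s - 5)Y - (-2*s + 5).
The right side is L{3} = 3/s.
So (s^2 - 2*s - 5)Y = 3/s + (-2*s + 5).
Solve for Y(s) and write it as one ratio of polynomials.

Y(s) = (-2*s^2 + 5*s + 3)/(s^3 - 2*s^2 - 5*s)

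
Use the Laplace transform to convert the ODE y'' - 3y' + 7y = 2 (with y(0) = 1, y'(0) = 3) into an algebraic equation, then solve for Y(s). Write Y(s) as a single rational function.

Take the Laplace transform of both sides.
The derivative rules (L{y''} = s^2 Y - s·y(0) - y'(0) and L{y'} = sY - y(0), with y(0) = 1, y'(0) = 3) turn the left side into (s^2 - 3*s + 7)Y - (s).
The right side is L{2} = 2/s.
So (s^2 - 3*s + 7)Y = 2/s + (s).
Divide through and combine into a single rational function.

Y(s) = (s^2 + 2)/(s^3 - 3*s^2 + 7*s)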